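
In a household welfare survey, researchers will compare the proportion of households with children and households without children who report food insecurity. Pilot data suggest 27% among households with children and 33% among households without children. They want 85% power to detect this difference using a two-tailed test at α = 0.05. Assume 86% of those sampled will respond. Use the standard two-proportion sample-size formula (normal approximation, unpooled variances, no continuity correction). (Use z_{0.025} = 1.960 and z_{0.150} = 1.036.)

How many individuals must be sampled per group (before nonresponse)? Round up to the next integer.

n = (z_{α/2} + z_β)² · [p₁(1−p₁) + p₂(1−p₂)] / (p₁ − p₂)²
  = (1.960 + 1.036)² · (0.27·0.73 + 0.33·0.67) / (-0.06)²
  = (2.996)² · (0.1971 + 0.2211) / 0.0036
  = 8.9760 · 0.4182 / 0.0036
  = 1042.71
Adjust for 86% response: 1042.71 / 0.86 = 1212.46.
Round up → n = 1213 per group.

n = 1213 per group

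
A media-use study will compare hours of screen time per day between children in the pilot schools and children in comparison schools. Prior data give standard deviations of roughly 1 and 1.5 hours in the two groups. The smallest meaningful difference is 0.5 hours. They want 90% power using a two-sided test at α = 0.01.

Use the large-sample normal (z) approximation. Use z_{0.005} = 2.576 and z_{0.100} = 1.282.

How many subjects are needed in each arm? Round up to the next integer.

n = 194 per group

n = (z_{α/2} + z_β)² · (σ₁² + σ₂²) / δ²
  = (2.576 + 1.282)² · (1² + 1.5² = 3.25) / 0.5²
  = 14.8842 · 3.25 / 0.25
  = 193.49
Round up → n = 194 per group.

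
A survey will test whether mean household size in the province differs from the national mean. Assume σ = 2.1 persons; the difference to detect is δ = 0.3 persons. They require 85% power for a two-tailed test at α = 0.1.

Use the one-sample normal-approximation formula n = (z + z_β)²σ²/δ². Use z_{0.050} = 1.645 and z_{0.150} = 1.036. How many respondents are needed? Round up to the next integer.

n = 353

n = (z_{α/2} + z_β)² · σ² / δ²
  = (1.645 + 1.036)² · 2.1² / 0.3²
  = 7.1878 · 4.41 / 0.09
  = 352.20
Round up → n = 353.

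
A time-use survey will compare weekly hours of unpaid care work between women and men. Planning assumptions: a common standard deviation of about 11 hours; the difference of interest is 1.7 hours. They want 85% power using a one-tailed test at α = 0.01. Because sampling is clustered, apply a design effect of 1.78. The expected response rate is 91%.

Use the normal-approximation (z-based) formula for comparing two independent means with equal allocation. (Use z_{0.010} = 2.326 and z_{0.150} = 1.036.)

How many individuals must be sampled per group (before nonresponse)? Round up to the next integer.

n = 1852 per group

n = (z_α + z_β)² · (σ₁² + σ₂²) / δ²
  = (2.326 + 1.036)² · (2·11² = 242) / 1.7²
  = 11.3030 · 242 / 2.89
  = 946.48
Design effect: 1.78 × 946.48 = 1684.74.
Adjust for 91% response: 1684.74 / 0.91 = 1851.36.
Round up → n = 1852 per group.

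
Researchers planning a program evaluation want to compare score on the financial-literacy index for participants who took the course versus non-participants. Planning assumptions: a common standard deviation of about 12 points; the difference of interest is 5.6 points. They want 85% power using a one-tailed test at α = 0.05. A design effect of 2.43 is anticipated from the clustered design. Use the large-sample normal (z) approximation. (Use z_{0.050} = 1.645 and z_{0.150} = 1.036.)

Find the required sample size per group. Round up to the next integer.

n = 161 per group

n = (z_α + z_β)² · (σ₁² + σ₂²) / δ²
  = (1.645 + 1.036)² · (2·12² = 288) / 5.6²
  = 7.1878 · 288 / 31.36
  = 66.01
Design effect: 2.43 × 66.01 = 160.40.
Round up → n = 161 per group.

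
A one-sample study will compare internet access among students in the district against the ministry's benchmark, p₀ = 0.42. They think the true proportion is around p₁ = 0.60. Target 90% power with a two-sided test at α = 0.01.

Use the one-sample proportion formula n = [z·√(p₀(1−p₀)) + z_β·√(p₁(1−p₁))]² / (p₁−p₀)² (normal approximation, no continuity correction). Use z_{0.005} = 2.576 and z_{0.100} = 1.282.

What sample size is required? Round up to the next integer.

n = 112

n = [z_{α/2}·√(p₀q₀) + z_β·√(p₁q₁)]² / (p₁ − p₀)²
  = [2.576·√(0.42·0.58) + 1.282·√(0.60·0.40)]² / (0.18)²
  = [2.576·0.4936 + 1.282·0.4899]² / 0.0324
  = [1.8995]² / 0.0324
  = 111.36
Round up → n = 112.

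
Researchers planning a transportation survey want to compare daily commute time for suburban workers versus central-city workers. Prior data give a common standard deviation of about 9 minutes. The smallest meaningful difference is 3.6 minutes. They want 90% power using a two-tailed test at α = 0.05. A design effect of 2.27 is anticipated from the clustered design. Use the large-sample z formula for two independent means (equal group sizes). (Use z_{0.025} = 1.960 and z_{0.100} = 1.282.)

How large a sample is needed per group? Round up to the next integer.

n = 299 per group

n = (z_{α/2} + z_β)² · (σ₁² + σ₂²) / δ²
  = (1.960 + 1.282)² · (2·9² = 162) / 3.6²
  = 10.5106 · 162 / 12.96
  = 131.38
Design effect: 2.27 × 131.38 = 298.24.
Round up → n = 299 per group.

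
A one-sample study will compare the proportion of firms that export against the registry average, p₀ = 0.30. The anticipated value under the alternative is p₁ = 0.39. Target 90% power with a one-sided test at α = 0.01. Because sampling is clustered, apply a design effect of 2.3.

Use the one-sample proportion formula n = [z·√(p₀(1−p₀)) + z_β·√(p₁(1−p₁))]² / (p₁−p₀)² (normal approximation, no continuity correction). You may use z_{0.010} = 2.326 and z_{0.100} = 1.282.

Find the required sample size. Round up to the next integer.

n = 813

n = [z_α·√(p₀q₀) + z_β·√(p₁q₁)]² / (p₁ − p₀)²
  = [2.326·√(0.30·0.70) + 1.282·√(0.39·0.61)]² / (0.09)²
  = [2.326·0.4583 + 1.282·0.4877]² / 0.0081
  = [1.6912]² / 0.0081
  = 353.11
Design effect: 2.3 × 353.11 = 812.15.
Round up → n = 813.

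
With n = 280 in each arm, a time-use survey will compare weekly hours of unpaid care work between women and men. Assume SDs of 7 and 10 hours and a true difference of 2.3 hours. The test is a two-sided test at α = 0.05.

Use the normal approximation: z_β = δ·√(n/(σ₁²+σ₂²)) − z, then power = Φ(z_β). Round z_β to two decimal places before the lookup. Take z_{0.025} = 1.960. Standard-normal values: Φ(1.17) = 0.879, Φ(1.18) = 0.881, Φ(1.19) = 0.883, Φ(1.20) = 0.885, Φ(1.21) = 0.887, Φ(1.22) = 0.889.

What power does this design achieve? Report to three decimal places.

z_β = δ·√(n/(σ₁²+σ₂²)) − z_{α/2}
    = 2.3 · √(280/149) − 1.960
    = 2.3 · 1.37084 − 1.960
    = 3.1529 − 1.960 = 1.1929 → 1.19
Power = Φ(1.19) = 0.883.

Power ≈ 0.883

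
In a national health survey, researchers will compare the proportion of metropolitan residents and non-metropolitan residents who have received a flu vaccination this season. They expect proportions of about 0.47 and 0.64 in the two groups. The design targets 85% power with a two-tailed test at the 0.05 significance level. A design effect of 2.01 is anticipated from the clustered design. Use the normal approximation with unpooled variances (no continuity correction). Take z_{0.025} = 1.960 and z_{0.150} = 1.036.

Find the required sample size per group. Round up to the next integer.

n = (z_{α/2} + z_β)² · [p₁(1−p₁) + p₂(1−p₂)] / (p₁ − p₂)²
  = (1.960 + 1.036)² · (0.47·0.53 + 0.64·0.36) / (-0.17)²
  = (2.996)² · (0.2491 + 0.2304) / 0.0289
  = 8.9760 · 0.4795 / 0.0289
  = 148.93
Design effect: 2.01 × 148.93 = 299.34.
Round up → n = 300 per group.

n = 300 per group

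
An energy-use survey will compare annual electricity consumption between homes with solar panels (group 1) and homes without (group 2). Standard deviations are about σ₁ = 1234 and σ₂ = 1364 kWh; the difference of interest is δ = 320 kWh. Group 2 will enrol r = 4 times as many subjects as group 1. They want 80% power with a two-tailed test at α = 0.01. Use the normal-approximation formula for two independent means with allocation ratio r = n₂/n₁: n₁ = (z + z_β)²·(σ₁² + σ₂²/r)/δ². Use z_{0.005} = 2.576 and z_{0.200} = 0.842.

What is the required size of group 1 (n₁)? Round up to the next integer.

n₁ = 227

n₁ = (z_{α/2} + z_β)² · (σ₁² + σ₂²/r) / δ²
   = (2.576 + 0.842)² · (1234² + 1364²/4) / 320²
   = 11.6827 · (1522756 + 465124) / 102400
   = 11.6827 · 1987880 / 102400
   = 226.80
Round up → n₁ = 227; n₂ = r·n₁ = 4 × 227 = 908.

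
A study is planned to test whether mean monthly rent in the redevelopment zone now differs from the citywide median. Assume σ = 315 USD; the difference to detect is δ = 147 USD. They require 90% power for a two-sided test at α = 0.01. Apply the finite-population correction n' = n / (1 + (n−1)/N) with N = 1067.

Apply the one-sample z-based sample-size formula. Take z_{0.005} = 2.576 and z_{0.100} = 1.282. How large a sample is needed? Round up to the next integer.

n = (z_{α/2} + z_β)² · σ² / δ²
  = (2.576 + 1.282)² · 315² / 147²
  = 14.8842 · 99225 / 21609
  = 68.35
Finite-population correction (N = 1067): 68.35 / (1 + (68.35 − 1)/1067) = 64.29.
Round up → n = 65.

n = 65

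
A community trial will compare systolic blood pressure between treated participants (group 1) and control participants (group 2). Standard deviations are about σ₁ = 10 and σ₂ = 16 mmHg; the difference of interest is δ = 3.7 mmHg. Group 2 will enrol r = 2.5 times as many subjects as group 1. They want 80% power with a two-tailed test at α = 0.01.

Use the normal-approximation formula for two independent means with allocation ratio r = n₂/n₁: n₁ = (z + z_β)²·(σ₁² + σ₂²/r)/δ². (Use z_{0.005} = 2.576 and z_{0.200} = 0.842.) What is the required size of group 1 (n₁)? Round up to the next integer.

n₁ = (z_{α/2} + z_β)² · (σ₁² + σ₂²/r) / δ²
   = (2.576 + 0.842)² · (10² + 16²/2.5) / 3.7²
   = 11.6827 · (100 + 102.4) / 13.69
   = 11.6827 · 202.4 / 13.69
   = 172.72
Round up → n₁ = 173; n₂ = r·n₁ = 2.5 × 173 = 433.

n₁ = 173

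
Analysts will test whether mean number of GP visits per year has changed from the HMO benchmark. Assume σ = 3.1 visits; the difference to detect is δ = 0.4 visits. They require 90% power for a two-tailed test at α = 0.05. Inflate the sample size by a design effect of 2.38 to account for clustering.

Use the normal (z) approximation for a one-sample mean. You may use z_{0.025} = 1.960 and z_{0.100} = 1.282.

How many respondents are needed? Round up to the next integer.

n = 1503

n = (z_{α/2} + z_β)² · σ² / δ²
  = (1.960 + 1.282)² · 3.1² / 0.4²
  = 10.5106 · 9.61 / 0.16
  = 631.29
Design effect: 2.38 × 631.29 = 1502.47.
Round up → n = 1503.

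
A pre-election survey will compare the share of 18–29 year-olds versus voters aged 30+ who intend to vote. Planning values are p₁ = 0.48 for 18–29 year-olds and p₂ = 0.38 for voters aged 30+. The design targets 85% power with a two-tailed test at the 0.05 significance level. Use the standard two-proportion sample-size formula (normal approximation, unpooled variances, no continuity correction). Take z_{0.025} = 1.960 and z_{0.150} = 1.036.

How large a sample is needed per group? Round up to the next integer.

n = (z_{α/2} + z_β)² · [p₁(1−p₁) + p₂(1−p₂)] / (p₁ − p₂)²
  = (1.960 + 1.036)² · (0.48·0.52 + 0.38·0.62) / (0.10)²
  = (2.996)² · (0.2496 + 0.2356) / 0.0100
  = 8.9760 · 0.4852 / 0.0100
  = 435.52
Round up → n = 436 per group.

n = 436 per group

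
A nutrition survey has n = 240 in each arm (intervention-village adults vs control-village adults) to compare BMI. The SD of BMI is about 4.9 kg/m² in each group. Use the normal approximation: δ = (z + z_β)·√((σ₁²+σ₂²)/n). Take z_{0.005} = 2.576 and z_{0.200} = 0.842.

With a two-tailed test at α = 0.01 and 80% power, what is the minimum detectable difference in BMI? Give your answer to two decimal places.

Minimum detectable difference ≈ 1.53 kg/m²

δ = (z_{α/2} + z_β) · √((σ₁²+σ₂²)/n)
  = (2.576 + 0.842) · √(48.02/240)
  = 3.418 · √0.20008
  = 3.418 · 0.4473
  = 1.5289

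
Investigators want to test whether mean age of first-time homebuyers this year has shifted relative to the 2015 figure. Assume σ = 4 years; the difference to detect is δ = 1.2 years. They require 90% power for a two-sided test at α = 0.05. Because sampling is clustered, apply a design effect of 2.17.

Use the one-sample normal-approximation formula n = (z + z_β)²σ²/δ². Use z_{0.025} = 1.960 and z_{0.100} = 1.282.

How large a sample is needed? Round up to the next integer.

n = (z_{α/2} + z_β)² · σ² / δ²
  = (1.960 + 1.282)² · 4² / 1.2²
  = 10.5106 · 16 / 1.44
  = 116.78
Design effect: 2.17 × 116.78 = 253.42.
Round up → n = 254.

n = 254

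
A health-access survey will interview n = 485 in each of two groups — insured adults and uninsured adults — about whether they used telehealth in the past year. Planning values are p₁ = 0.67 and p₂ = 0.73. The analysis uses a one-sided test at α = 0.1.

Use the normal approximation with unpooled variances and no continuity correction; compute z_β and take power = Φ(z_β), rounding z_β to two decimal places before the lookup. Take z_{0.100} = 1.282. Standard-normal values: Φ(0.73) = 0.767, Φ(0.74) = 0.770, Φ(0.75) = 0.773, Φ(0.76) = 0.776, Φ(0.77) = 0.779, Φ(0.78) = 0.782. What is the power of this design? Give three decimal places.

z_β = |p₁−p₂|·√(n/[p₁q₁+p₂q₂]) − z_α
    = 0.06 · √(485/0.4182) − 1.282
    = 0.06 · 34.0548 − 1.282
    = 2.0433 − 1.282 = 0.7613 → 0.76
Power = Φ(0.76) = 0.776.

Power ≈ 0.776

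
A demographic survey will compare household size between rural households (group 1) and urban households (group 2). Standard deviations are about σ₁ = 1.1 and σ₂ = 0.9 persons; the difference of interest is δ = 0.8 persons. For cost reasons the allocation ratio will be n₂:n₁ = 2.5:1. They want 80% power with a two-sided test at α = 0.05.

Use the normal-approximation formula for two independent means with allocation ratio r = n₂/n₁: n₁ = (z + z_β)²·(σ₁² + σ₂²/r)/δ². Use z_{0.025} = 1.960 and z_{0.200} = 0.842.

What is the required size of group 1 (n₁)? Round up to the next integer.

n₁ = 19

n₁ = (z_{α/2} + z_β)² · (σ₁² + σ₂²/r) / δ²
   = (1.960 + 0.842)² · (1.1² + 0.9²/2.5) / 0.8²
   = 7.8512 · (1.21 + 0.324) / 0.64
   = 7.8512 · 1.534 / 0.64
   = 18.82
Round up → n₁ = 19; n₂ = r·n₁ = 2.5 × 19 = 48.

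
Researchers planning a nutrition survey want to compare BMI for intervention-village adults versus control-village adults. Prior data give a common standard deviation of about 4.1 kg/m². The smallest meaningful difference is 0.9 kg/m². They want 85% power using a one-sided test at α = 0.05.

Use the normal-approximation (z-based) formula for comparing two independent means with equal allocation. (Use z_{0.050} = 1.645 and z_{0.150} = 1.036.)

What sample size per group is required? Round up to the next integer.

n = 299 per group

n = (z_α + z_β)² · (σ₁² + σ₂²) / δ²
  = (1.645 + 1.036)² · (2·4.1² = 33.62) / 0.9²
  = 7.1878 · 33.62 / 0.81
  = 298.34
Round up → n = 299 per group.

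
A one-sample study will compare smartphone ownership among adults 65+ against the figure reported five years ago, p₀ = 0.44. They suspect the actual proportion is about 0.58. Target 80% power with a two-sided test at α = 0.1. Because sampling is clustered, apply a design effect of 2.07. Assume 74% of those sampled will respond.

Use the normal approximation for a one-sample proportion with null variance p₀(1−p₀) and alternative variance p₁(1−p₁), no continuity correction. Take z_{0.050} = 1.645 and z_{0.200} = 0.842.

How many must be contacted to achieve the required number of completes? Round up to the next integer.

n = [z_{α/2}·√(p₀q₀) + z_β·√(p₁q₁)]² / (p₁ − p₀)²
  = [1.645·√(0.44·0.56) + 0.842·√(0.58·0.42)]² / (0.14)²
  = [1.645·0.4964 + 0.842·0.4936]² / 0.0196
  = [1.2321]² / 0.0196
  = 77.46
Design effect: 2.07 × 77.46 = 160.34.
Adjust for 74% response: 160.34 / 0.74 = 216.67.
Round up → n = 217.

n = 217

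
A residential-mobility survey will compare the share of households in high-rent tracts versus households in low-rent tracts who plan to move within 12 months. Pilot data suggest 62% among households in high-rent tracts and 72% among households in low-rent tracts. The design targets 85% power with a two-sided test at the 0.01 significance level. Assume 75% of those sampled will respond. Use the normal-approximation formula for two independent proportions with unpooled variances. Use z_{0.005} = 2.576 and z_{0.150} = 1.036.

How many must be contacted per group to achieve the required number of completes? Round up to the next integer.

n = 761 per group

n = (z_{α/2} + z_β)² · [p₁(1−p₁) + p₂(1−p₂)] / (p₁ − p₂)²
  = (2.576 + 1.036)² · (0.62·0.38 + 0.72·0.28) / (-0.10)²
  = (3.612)² · (0.2356 + 0.2016) / 0.0100
  = 13.0465 · 0.4372 / 0.0100
  = 570.39
Adjust for 75% response: 570.39 / 0.75 = 760.53.
Round up → n = 761 per group.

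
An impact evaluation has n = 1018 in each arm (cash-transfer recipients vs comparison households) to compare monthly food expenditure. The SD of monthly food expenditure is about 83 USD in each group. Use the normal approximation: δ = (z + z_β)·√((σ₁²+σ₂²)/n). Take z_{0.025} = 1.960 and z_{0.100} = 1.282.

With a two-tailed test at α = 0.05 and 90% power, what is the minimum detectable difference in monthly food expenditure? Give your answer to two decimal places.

δ = (z_{α/2} + z_β) · √((σ₁²+σ₂²)/n)
  = (1.960 + 1.282) · √(13778/1018)
  = 3.242 · √13.5344
  = 3.242 · 3.6789
  = 11.9270

Minimum detectable difference ≈ 11.93 USD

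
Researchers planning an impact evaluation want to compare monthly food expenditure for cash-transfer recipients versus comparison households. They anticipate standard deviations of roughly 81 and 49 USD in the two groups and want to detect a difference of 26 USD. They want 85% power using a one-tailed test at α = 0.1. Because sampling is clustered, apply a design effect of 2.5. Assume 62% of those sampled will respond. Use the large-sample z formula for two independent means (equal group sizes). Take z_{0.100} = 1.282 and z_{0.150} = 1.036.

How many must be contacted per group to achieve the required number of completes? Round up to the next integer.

n = 288 per group

n = (z_α + z_β)² · (σ₁² + σ₂²) / δ²
  = (1.282 + 1.036)² · (81² + 49² = 8962) / 26²
  = 5.3731 · 8962 / 676
  = 71.23
Design effect: 2.5 × 71.23 = 178.08.
Adjust for 62% response: 178.08 / 0.62 = 287.23.
Round up → n = 288 per group.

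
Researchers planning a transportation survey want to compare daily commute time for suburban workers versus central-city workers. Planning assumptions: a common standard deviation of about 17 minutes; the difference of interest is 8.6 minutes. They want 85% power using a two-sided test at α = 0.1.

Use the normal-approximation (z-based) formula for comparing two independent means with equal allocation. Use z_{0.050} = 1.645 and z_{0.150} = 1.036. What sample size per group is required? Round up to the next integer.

n = (z_{α/2} + z_β)² · (σ₁² + σ₂²) / δ²
  = (1.645 + 1.036)² · (2·17² = 578) / 8.6²
  = 7.1878 · 578 / 73.96
  = 56.17
Round up → n = 57 per group.

n = 57 per group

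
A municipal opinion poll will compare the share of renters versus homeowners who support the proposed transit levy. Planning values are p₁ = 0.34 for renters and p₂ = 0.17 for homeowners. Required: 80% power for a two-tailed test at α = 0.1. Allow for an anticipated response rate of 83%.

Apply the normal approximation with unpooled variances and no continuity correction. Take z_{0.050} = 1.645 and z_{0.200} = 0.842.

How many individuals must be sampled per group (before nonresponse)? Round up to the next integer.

n = 95 per group

n = (z_{α/2} + z_β)² · [p₁(1−p₁) + p₂(1−p₂)] / (p₁ − p₂)²
  = (1.645 + 0.842)² · (0.34·0.66 + 0.17·0.83) / (0.17)²
  = (2.487)² · (0.2244 + 0.1411) / 0.0289
  = 6.1852 · 0.3655 / 0.0289
  = 78.22
Adjust for 83% response: 78.22 / 0.83 = 94.25.
Round up → n = 95 per group.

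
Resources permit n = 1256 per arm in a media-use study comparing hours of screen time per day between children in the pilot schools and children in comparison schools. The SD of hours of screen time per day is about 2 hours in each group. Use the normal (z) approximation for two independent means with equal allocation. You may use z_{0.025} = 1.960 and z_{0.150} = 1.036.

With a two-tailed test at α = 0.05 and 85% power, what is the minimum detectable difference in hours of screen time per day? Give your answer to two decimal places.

δ = (z_{α/2} + z_β) · √((σ₁²+σ₂²)/n)
  = (1.960 + 1.036) · √(8/1256)
  = 2.996 · √0.00637
  = 2.996 · 0.0798
  = 0.2391

Minimum detectable difference ≈ 0.24 hours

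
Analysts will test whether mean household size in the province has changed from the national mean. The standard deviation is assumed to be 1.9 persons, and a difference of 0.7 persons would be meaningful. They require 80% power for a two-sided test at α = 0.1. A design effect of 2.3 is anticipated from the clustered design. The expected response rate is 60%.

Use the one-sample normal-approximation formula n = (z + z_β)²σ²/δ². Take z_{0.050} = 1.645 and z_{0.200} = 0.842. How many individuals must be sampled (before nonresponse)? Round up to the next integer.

n = (z_{α/2} + z_β)² · σ² / δ²
  = (1.645 + 0.842)² · 1.9² / 0.7²
  = 6.1852 · 3.61 / 0.49
  = 45.57
Design effect: 2.3 × 45.57 = 104.81.
Adjust for 60% response: 104.81 / 0.60 = 174.68.
Round up → n = 175.

n = 175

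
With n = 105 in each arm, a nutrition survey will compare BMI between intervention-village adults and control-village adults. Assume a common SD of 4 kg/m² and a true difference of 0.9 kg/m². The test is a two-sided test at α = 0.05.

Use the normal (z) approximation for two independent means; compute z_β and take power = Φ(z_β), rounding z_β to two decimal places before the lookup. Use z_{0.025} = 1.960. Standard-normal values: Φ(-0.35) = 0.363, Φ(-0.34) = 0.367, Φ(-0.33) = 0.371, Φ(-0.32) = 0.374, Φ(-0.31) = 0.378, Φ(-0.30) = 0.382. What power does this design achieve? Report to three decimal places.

Power ≈ 0.371

z_β = δ·√(n/(σ₁²+σ₂²)) − z_{α/2}
    = 0.9 · √(105/32) − 1.960
    = 0.9 · 1.81142 − 1.960
    = 1.6303 − 1.960 = -0.3297 → -0.33
Power = Φ(-0.33) = 0.371.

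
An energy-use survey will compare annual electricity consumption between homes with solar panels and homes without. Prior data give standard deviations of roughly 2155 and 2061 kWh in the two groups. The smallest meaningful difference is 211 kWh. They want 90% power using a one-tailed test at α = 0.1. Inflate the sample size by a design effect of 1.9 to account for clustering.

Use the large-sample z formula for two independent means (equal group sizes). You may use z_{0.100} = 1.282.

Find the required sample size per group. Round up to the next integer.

n = 2495 per group

n = (z_α + z_β)² · (σ₁² + σ₂²) / δ²
  = (1.282 + 1.282)² · (2155² + 2061² = 8891746) / 211²
  = 6.5741 · 8891746 / 44521
  = 1312.98
Design effect: 1.9 × 1312.98 = 2494.66.
Round up → n = 2495 per group.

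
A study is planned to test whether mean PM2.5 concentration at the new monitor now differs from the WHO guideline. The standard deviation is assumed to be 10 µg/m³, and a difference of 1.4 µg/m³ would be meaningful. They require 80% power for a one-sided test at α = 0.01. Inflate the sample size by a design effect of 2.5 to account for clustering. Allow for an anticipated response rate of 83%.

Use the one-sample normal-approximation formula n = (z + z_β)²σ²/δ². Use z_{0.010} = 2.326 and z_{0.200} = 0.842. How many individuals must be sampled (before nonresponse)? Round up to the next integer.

n = 1543

n = (z_α + z_β)² · σ² / δ²
  = (2.326 + 0.842)² · 10² / 1.4²
  = 10.0362 · 100 / 1.96
  = 512.05
Design effect: 2.5 × 512.05 = 1280.13.
Adjust for 83% response: 1280.13 / 0.83 = 1542.33.
Round up → n = 1543.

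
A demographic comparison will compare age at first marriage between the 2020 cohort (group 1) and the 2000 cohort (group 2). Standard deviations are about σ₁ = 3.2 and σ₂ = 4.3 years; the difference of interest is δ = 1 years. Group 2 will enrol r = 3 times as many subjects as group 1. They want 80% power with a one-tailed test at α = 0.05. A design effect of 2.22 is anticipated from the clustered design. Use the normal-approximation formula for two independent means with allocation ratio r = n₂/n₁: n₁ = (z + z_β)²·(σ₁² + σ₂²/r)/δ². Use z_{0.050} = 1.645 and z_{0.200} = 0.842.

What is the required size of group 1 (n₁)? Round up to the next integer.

n₁ = 226

n₁ = (z_α + z_β)² · (σ₁² + σ₂²/r) / δ²
   = (1.645 + 0.842)² · (3.2² + 4.3²/3) / 1²
   = 6.1852 · (10.24 + 6.1633) / 1
   = 6.1852 · 16.4033 / 1
   = 101.46
Design effect: 2.22 × 101.46 = 225.24.
Round up → n₁ = 226; n₂ = r·n₁ = 3 × 226 = 678.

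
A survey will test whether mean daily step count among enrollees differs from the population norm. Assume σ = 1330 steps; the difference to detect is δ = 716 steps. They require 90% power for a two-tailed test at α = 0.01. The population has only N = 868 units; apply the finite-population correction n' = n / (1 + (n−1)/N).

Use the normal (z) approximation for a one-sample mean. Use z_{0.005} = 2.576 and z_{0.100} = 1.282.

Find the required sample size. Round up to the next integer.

n = (z_{α/2} + z_β)² · σ² / δ²
  = (2.576 + 1.282)² · 1330² / 716²
  = 14.8842 · 1768900 / 512656
  = 51.36
Finite-population correction (N = 868): 51.36 / (1 + (51.36 − 1)/868) = 48.54.
Round up → n = 49.

n = 49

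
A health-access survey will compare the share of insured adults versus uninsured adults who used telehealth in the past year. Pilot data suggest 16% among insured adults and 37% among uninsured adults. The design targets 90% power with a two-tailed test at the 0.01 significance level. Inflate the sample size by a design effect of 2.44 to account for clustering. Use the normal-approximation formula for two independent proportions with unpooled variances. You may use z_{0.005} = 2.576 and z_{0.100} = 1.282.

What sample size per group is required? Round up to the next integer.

n = 303 per group

n = (z_{α/2} + z_β)² · [p₁(1−p₁) + p₂(1−p₂)] / (p₁ − p₂)²
  = (2.576 + 1.282)² · (0.16·0.84 + 0.37·0.63) / (-0.21)²
  = (3.858)² · (0.1344 + 0.2331) / 0.0441
  = 14.8842 · 0.3675 / 0.0441
  = 124.03
Design effect: 2.44 × 124.03 = 302.64.
Round up → n = 303 per group.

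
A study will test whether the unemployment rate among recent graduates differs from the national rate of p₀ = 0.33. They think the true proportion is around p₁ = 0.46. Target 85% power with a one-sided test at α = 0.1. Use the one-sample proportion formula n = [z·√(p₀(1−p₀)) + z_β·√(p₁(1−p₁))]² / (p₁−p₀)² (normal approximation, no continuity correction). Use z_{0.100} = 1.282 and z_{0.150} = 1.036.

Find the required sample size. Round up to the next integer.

n = 75

n = [z_α·√(p₀q₀) + z_β·√(p₁q₁)]² / (p₁ − p₀)²
  = [1.282·√(0.33·0.67) + 1.036·√(0.46·0.54)]² / (0.13)²
  = [1.282·0.4702 + 1.036·0.4984]² / 0.0169
  = [1.1192]² / 0.0169
  = 74.11
Round up → n = 75.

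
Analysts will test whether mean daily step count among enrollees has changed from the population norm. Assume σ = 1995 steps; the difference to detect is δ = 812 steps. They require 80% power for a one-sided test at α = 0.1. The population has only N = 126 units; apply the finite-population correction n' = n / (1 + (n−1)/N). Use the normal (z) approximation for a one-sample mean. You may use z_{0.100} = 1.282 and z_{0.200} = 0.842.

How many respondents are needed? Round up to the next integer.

n = 23

n = (z_α + z_β)² · σ² / δ²
  = (1.282 + 0.842)² · 1995² / 812²
  = 4.5114 · 3980025 / 659344
  = 27.23
Finite-population correction (N = 126): 27.23 / (1 + (27.23 − 1)/126) = 22.54.
Round up → n = 23.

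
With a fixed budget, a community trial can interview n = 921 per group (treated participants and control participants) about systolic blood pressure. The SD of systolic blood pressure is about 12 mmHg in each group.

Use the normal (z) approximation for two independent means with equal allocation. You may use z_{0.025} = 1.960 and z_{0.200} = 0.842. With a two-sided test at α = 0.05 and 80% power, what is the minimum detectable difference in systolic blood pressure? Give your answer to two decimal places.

Minimum detectable difference ≈ 1.57 mmHg

δ = (z_{α/2} + z_β) · √((σ₁²+σ₂²)/n)
  = (1.960 + 0.842) · √(288/921)
  = 2.802 · √0.3127
  = 2.802 · 0.5592
  = 1.5669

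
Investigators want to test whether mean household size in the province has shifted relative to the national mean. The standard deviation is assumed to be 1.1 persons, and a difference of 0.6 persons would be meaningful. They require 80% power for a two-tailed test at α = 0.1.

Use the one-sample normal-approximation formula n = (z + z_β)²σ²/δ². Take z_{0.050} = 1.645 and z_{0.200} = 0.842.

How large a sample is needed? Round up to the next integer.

n = (z_{α/2} + z_β)² · σ² / δ²
  = (1.645 + 0.842)² · 1.1² / 0.6²
  = 6.1852 · 1.21 / 0.36
  = 20.79
Round up → n = 21.

n = 21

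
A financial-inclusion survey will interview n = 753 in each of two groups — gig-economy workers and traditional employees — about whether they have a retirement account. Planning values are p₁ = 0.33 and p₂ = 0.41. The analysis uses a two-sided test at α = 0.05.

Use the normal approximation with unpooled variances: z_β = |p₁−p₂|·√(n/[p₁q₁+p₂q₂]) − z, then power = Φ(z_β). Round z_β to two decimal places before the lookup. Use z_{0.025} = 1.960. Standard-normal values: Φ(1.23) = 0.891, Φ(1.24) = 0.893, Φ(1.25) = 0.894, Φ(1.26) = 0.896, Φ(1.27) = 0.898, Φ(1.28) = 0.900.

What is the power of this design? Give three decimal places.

Power ≈ 0.898

z_β = |p₁−p₂|·√(n/[p₁q₁+p₂q₂]) − z_{α/2}
    = 0.08 · √(753/0.4630) − 1.960
    = 0.08 · 40.3280 − 1.960
    = 3.2262 − 1.960 = 1.2662 → 1.27
Power = Φ(1.27) = 0.898.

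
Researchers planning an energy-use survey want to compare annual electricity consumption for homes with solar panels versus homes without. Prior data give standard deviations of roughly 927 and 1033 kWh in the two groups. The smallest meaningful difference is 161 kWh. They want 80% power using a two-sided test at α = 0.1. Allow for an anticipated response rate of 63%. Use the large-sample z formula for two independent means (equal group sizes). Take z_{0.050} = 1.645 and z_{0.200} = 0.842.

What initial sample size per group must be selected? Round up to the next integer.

n = 730 per group

n = (z_{α/2} + z_β)² · (σ₁² + σ₂²) / δ²
  = (1.645 + 0.842)² · (927² + 1033² = 1926418) / 161²
  = 6.1852 · 1926418 / 25921
  = 459.67
Adjust for 63% response: 459.67 / 0.63 = 729.64.
Round up → n = 730 per group.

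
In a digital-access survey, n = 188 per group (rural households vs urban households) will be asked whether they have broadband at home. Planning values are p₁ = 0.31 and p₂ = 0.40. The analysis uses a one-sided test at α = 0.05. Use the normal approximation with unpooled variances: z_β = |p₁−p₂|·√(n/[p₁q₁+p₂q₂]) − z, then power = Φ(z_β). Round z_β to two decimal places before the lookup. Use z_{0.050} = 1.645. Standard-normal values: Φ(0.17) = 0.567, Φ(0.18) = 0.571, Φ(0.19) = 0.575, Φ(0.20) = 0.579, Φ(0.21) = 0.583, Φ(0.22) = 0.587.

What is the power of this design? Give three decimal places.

z_β = |p₁−p₂|·√(n/[p₁q₁+p₂q₂]) − z_α
    = 0.09 · √(188/0.4539) − 1.645
    = 0.09 · 20.3516 − 1.645
    = 1.8316 − 1.645 = 0.1866 → 0.19
Power = Φ(0.19) = 0.575.

Power ≈ 0.575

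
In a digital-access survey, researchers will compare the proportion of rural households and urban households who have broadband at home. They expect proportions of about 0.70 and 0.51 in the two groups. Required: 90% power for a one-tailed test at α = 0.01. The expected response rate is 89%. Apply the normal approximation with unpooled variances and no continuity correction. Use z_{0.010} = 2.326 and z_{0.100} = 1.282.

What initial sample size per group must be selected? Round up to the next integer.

n = 187 per group

n = (z_α + z_β)² · [p₁(1−p₁) + p₂(1−p₂)] / (p₁ − p₂)²
  = (2.326 + 1.282)² · (0.70·0.30 + 0.51·0.49) / (0.19)²
  = (3.608)² · (0.2100 + 0.2499) / 0.0361
  = 13.0177 · 0.4599 / 0.0361
  = 165.84
Adjust for 89% response: 165.84 / 0.89 = 186.34.
Round up → n = 187 per group.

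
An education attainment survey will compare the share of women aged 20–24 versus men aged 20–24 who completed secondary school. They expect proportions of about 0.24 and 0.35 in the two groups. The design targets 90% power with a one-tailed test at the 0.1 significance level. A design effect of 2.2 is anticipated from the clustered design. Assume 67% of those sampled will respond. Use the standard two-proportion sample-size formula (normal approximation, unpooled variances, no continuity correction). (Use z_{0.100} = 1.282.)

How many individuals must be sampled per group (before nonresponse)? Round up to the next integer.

n = (z_α + z_β)² · [p₁(1−p₁) + p₂(1−p₂)] / (p₁ − p₂)²
  = (1.282 + 1.282)² · (0.24·0.76 + 0.35·0.65) / (-0.11)²
  = (2.564)² · (0.1824 + 0.2275) / 0.0121
  = 6.5741 · 0.4099 / 0.0121
  = 222.70
Design effect: 2.2 × 222.70 = 489.95.
Adjust for 67% response: 489.95 / 0.67 = 731.27.
Round up → n = 732 per group.

n = 732 per group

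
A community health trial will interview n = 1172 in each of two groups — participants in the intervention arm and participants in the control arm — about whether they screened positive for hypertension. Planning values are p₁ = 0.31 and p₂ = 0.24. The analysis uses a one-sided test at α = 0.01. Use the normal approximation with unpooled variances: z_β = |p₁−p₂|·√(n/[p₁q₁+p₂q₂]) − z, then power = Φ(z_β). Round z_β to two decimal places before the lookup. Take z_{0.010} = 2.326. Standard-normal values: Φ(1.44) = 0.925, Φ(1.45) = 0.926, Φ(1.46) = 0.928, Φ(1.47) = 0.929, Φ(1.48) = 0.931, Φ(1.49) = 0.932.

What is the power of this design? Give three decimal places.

Power ≈ 0.931

z_β = |p₁−p₂|·√(n/[p₁q₁+p₂q₂]) − z_α
    = 0.07 · √(1172/0.3963) − 2.326
    = 0.07 · 54.3816 − 2.326
    = 3.8067 − 2.326 = 1.4807 → 1.48
Power = Φ(1.48) = 0.931.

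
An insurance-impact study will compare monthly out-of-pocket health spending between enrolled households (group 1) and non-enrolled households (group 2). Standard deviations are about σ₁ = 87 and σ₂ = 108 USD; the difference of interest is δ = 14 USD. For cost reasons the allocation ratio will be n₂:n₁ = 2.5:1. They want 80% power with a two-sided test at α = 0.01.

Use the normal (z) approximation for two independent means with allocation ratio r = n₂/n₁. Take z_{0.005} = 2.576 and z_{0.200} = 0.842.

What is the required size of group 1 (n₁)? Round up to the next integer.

n₁ = 730

n₁ = (z_{α/2} + z_β)² · (σ₁² + σ₂²/r) / δ²
   = (2.576 + 0.842)² · (87² + 108²/2.5) / 14²
   = 11.6827 · (7569 + 4665.6) / 196
   = 11.6827 · 12234.6 / 196
   = 729.25
Round up → n₁ = 730; n₂ = r·n₁ = 2.5 × 730 = 1825.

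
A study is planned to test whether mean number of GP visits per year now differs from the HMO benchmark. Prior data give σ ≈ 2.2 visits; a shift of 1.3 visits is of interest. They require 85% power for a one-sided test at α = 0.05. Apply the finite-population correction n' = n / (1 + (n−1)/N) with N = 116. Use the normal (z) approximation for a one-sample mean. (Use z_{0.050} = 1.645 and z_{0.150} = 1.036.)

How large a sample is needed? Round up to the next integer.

n = 18

n = (z_α + z_β)² · σ² / δ²
  = (1.645 + 1.036)² · 2.2² / 1.3²
  = 7.1878 · 4.84 / 1.69
  = 20.59
Finite-population correction (N = 116): 20.59 / (1 + (20.59 − 1)/116) = 17.61.
Round up → n = 18.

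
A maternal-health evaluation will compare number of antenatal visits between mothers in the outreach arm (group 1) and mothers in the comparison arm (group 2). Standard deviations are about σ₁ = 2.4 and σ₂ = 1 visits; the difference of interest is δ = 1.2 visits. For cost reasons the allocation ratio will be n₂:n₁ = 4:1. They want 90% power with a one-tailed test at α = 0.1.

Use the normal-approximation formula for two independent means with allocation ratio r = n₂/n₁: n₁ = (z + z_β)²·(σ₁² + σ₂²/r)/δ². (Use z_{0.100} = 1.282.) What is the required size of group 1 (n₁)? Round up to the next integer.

n₁ = 28

n₁ = (z_α + z_β)² · (σ₁² + σ₂²/r) / δ²
   = (1.282 + 1.282)² · (2.4² + 1²/4) / 1.2²
   = 6.5741 · (5.76 + 0.25) / 1.44
   = 6.5741 · 6.01 / 1.44
   = 27.44
Round up → n₁ = 28; n₂ = r·n₁ = 4 × 28 = 112.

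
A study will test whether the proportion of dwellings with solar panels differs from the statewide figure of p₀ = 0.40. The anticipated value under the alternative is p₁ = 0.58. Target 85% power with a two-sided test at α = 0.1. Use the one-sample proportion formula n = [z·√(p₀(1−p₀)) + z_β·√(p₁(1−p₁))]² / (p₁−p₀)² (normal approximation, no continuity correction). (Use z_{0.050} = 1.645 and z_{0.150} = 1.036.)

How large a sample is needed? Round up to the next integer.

n = [z_{α/2}·√(p₀q₀) + z_β·√(p₁q₁)]² / (p₁ − p₀)²
  = [1.645·√(0.40·0.60) + 1.036·√(0.58·0.42)]² / (0.18)²
  = [1.645·0.4899 + 1.036·0.4936]² / 0.0324
  = [1.3172]² / 0.0324
  = 53.55
Round up → n = 54.

n = 54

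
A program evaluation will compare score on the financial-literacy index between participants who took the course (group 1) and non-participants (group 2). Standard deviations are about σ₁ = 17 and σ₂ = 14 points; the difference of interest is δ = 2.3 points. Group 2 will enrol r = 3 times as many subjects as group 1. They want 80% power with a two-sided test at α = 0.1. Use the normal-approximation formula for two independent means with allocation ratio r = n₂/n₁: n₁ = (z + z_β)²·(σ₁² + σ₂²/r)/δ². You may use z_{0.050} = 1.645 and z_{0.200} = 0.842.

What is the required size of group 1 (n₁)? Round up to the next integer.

n₁ = 415

n₁ = (z_{α/2} + z_β)² · (σ₁² + σ₂²/r) / δ²
   = (1.645 + 0.842)² · (17² + 14²/3) / 2.3²
   = 6.1852 · (289 + 65.3333) / 5.29
   = 6.1852 · 354.3333 / 5.29
   = 414.29
Round up → n₁ = 415; n₂ = r·n₁ = 3 × 415 = 1245.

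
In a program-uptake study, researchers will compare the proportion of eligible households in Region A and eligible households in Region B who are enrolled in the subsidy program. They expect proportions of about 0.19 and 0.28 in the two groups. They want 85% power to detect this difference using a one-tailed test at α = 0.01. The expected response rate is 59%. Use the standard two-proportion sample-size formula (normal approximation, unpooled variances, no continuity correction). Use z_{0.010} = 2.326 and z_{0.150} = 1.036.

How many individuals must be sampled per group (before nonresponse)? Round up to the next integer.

n = 841 per group

n = (z_α + z_β)² · [p₁(1−p₁) + p₂(1−p₂)] / (p₁ − p₂)²
  = (2.326 + 1.036)² · (0.19·0.81 + 0.28·0.72) / (-0.09)²
  = (3.362)² · (0.1539 + 0.2016) / 0.0081
  = 11.3030 · 0.3555 / 0.0081
  = 496.08
Adjust for 59% response: 496.08 / 0.59 = 840.81.
Round up → n = 841 per group.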